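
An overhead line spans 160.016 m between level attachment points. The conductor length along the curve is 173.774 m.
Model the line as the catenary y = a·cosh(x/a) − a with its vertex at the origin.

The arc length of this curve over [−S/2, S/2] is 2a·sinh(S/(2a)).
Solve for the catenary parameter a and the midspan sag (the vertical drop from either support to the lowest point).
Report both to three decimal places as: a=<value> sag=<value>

a=112.803 sag=29.583

seed: a₀ = √(S³/(24(L−S))) = √(160.016³/(24·13.758)) = 111.394011
iter 1: u=0.718243  f(a)=+3.593e-01  f'(a)=-2.600e-01  a ← 111.394011 − (+3.593e-01/-2.600e-01) = 112.775805
iter 2: u=0.709443  f(a)=+6.794e-03  f'(a)=-2.502e-01  a ← 112.775805 − (+6.794e-03/-2.502e-01) = 112.802955
iter 3: u=0.709272  f(a)=+2.534e-06  f'(a)=-2.501e-01  a ← 112.802955 − (+2.534e-06/-2.501e-01) = 112.802965
iter 4: u=0.709272  f(a)=+3.411e-13  f'(a)=-2.501e-01  a ← 112.802965 − (+3.411e-13/-2.501e-01) = 112.802965
converged: |Δa| < 1e-12 after 4 iterations
sag = a·(cosh(S/(2a)) − 1) = 112.802965·(cosh(0.709272) − 1) = 29.583339
T_max/T_min = cosh(S/(2a)) = 1.262257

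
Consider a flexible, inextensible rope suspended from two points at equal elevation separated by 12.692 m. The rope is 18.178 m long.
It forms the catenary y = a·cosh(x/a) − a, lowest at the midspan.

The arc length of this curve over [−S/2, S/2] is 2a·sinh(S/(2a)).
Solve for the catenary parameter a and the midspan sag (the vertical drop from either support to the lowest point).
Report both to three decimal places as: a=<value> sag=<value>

seed: a₀ = √(S³/(24(L−S))) = √(12.692³/(24·5.486)) = 3.940593
iter 1: u=1.610418  f(a)=+7.569e-01  f'(a)=-3.577e+00  a ← 3.940593 − (+7.569e-01/-3.577e+00) = 4.152224
iter 2: u=1.528338  f(a)=+6.525e-02  f'(a)=-2.984e+00  a ← 4.152224 − (+6.525e-02/-2.984e+00) = 4.174089
iter 3: u=1.520332  f(a)=+5.860e-04  f'(a)=-2.931e+00  a ← 4.174089 − (+5.860e-04/-2.931e+00) = 4.174289
iter 4: u=1.520259  f(a)=+4.821e-08  f'(a)=-2.930e+00  a ← 4.174289 − (+4.821e-08/-2.930e+00) = 4.174289
iter 5: u=1.520259  f(a)=+3.553e-15  f'(a)=-2.930e+00  a ← 4.174289 − (+3.553e-15/-2.930e+00) = 4.174289
converged: |Δa| < 1e-12 after 5 iterations
sag = a·(cosh(S/(2a)) − 1) = 4.174289·(cosh(1.520259) − 1) = 5.827441
T_max/T_min = cosh(S/(2a)) = 2.396032

a=4.174 sag=5.827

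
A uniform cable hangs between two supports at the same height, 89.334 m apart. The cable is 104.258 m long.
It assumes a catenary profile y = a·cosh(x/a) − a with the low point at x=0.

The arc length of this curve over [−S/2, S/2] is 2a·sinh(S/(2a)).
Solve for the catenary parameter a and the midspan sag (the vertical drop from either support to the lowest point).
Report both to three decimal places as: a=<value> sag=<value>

seed: a₀ = √(S³/(24(L−S))) = √(89.334³/(24·14.924)) = 44.614592
iter 1: u=1.001175  f(a)=+7.661e-01  f'(a)=-7.385e-01  a ← 44.614592 − (+7.661e-01/-7.385e-01) = 45.651872
iter 2: u=0.978426  f(a)=+2.753e-02  f'(a)=-6.863e-01  a ← 45.651872 − (+2.753e-02/-6.863e-01) = 45.691985
iter 3: u=0.977568  f(a)=+3.849e-05  f'(a)=-6.844e-01  a ← 45.691985 − (+3.849e-05/-6.844e-01) = 45.692042
iter 4: u=0.977566  f(a)=+7.549e-11  f'(a)=-6.844e-01  a ← 45.692042 − (+7.549e-11/-6.844e-01) = 45.692042
iter 5: u=0.977566  f(a)=+2.842e-14  f'(a)=-6.844e-01  a ← 45.692042 − (+2.842e-14/-6.844e-01) = 45.692042
converged: |Δa| < 1e-12 after 5 iterations
sag = a·(cosh(S/(2a)) − 1) = 45.692042·(cosh(0.977566) − 1) = 23.627474
T_max/T_min = cosh(S/(2a)) = 1.517103

a=45.692 sag=23.627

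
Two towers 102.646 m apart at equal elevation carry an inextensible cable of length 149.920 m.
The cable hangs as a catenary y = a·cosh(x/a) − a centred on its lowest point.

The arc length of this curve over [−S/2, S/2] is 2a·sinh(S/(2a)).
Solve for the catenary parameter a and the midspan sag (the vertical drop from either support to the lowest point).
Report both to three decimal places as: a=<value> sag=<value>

a=32.815 sag=49.013

seed: a₀ = √(S³/(24(L−S))) = √(102.646³/(24·47.274)) = 30.874238
iter 1: u=1.662324  f(a)=+6.978e+00  f'(a)=-3.997e+00  a ← 30.874238 − (+6.978e+00/-3.997e+00) = 32.620341
iter 2: u=1.573343  f(a)=+6.358e-01  f'(a)=-3.299e+00  a ← 32.620341 − (+6.358e-01/-3.299e+00) = 32.813074
iter 3: u=1.564102  f(a)=+6.445e-03  f'(a)=-3.232e+00  a ← 32.813074 − (+6.445e-03/-3.232e+00) = 32.815068
iter 4: u=1.564007  f(a)=+6.772e-07  f'(a)=-3.231e+00  a ← 32.815068 − (+6.772e-07/-3.231e+00) = 32.815068
iter 5: u=1.564007  f(a)=-2.842e-14  f'(a)=-3.231e+00  a ← 32.815068 − (-2.842e-14/-3.231e+00) = 32.815068
converged: |Δa| < 1e-12 after 5 iterations
sag = a·(cosh(S/(2a)) − 1) = 32.815068·(cosh(1.564007) − 1) = 49.012985
T_max/T_min = cosh(S/(2a)) = 2.493612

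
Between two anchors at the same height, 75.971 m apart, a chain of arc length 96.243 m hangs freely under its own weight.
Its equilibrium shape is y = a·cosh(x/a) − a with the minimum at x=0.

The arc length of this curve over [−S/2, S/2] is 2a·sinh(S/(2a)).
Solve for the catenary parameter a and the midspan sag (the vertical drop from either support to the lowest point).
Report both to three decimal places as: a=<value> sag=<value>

a=31.155 sag=26.171

seed: a₀ = √(S³/(24(L−S))) = √(75.971³/(24·20.272)) = 30.020495
iter 1: u=1.265319  f(a)=+1.686e+00  f'(a)=-1.580e+00  a ← 30.020495 − (+1.686e+00/-1.580e+00) = 31.087956
iter 2: u=1.221872  f(a)=+9.410e-02  f'(a)=-1.408e+00  a ← 31.087956 − (+9.410e-02/-1.408e+00) = 31.154806
iter 3: u=1.219250  f(a)=+3.315e-04  f'(a)=-1.398e+00  a ← 31.154806 − (+3.315e-04/-1.398e+00) = 31.155043
iter 4: u=1.219241  f(a)=+4.145e-09  f'(a)=-1.398e+00  a ← 31.155043 − (+4.145e-09/-1.398e+00) = 31.155043
iter 5: u=1.219241  f(a)=+0.000e+00  f'(a)=-1.398e+00  a ← 31.155043 − (+0.000e+00/-1.398e+00) = 31.155043
converged: |Δa| < 1e-12 after 5 iterations
sag = a·(cosh(S/(2a)) − 1) = 31.155043·(cosh(1.219241) − 1) = 26.171351
T_max/T_min = cosh(S/(2a)) = 1.840036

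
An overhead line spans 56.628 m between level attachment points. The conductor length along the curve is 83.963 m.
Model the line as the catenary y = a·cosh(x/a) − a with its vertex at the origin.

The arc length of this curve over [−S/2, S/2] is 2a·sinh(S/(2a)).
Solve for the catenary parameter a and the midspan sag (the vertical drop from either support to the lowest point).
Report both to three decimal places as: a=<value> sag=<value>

a=17.729 sag=27.842

seed: a₀ = √(S³/(24(L−S))) = √(56.628³/(24·27.335)) = 16.637255
iter 1: u=1.701843  f(a)=+4.243e+00  f'(a)=-4.342e+00  a ← 16.637255 − (+4.243e+00/-4.342e+00) = 17.614478
iter 2: u=1.607428  f(a)=+4.025e-01  f'(a)=-3.554e+00  a ← 17.614478 − (+4.025e-01/-3.554e+00) = 17.727755
iter 3: u=1.597157  f(a)=+4.462e-03  f'(a)=-3.475e+00  a ← 17.727755 − (+4.462e-03/-3.475e+00) = 17.729039
iter 4: u=1.597041  f(a)=+5.618e-07  f'(a)=-3.474e+00  a ← 17.729039 − (+5.618e-07/-3.474e+00) = 17.729040
iter 5: u=1.597041  f(a)=+2.842e-14  f'(a)=-3.474e+00  a ← 17.729040 − (+2.842e-14/-3.474e+00) = 17.729040
converged: |Δa| < 1e-12 after 5 iterations
sag = a·(cosh(S/(2a)) − 1) = 17.729040·(cosh(1.597041) − 1) = 27.842500
T_max/T_min = cosh(S/(2a)) = 2.570446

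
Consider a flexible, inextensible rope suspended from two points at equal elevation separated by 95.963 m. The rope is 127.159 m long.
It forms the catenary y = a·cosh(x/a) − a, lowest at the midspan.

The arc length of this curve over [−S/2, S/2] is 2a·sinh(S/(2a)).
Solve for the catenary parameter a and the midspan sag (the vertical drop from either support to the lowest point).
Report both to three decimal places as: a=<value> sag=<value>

a=35.920 sag=37.105

seed: a₀ = √(S³/(24(L−S))) = √(95.963³/(24·31.196)) = 34.355846
iter 1: u=1.396604  f(a)=+3.188e+00  f'(a)=-2.196e+00  a ← 34.355846 − (+3.188e+00/-2.196e+00) = 35.807478
iter 2: u=1.339985  f(a)=+2.132e-01  f'(a)=-1.911e+00  a ← 35.807478 − (+2.132e-01/-1.911e+00) = 35.919014
iter 3: u=1.335825  f(a)=+1.104e-03  f'(a)=-1.891e+00  a ← 35.919014 − (+1.104e-03/-1.891e+00) = 35.919598
iter 4: u=1.335803  f(a)=+2.998e-08  f'(a)=-1.891e+00  a ← 35.919598 − (+2.998e-08/-1.891e+00) = 35.919598
iter 5: u=1.335803  f(a)=-1.421e-14  f'(a)=-1.891e+00  a ← 35.919598 − (-1.421e-14/-1.891e+00) = 35.919598
converged: |Δa| < 1e-12 after 5 iterations
sag = a·(cosh(S/(2a)) − 1) = 35.919598·(cosh(1.335803) − 1) = 37.104852
T_max/T_min = cosh(S/(2a)) = 2.032997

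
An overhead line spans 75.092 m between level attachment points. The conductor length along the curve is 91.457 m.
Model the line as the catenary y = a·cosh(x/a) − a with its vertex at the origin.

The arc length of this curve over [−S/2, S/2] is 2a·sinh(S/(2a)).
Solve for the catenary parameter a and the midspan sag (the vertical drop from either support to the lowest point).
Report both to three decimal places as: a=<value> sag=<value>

a=33.858 sag=23.041

seed: a₀ = √(S³/(24(L−S))) = √(75.092³/(24·16.365)) = 32.834233
iter 1: u=1.143502  f(a)=+1.104e+00  f'(a)=-1.133e+00  a ← 32.834233 − (+1.104e+00/-1.133e+00) = 33.808168
iter 2: u=1.110560  f(a)=+5.102e-02  f'(a)=-1.031e+00  a ← 33.808168 − (+5.102e-02/-1.031e+00) = 33.857661
iter 3: u=1.108937  f(a)=+1.207e-04  f'(a)=-1.026e+00  a ← 33.857661 − (+1.207e-04/-1.026e+00) = 33.857778
iter 4: u=1.108933  f(a)=+6.787e-10  f'(a)=-1.026e+00  a ← 33.857778 − (+6.787e-10/-1.026e+00) = 33.857778
iter 5: u=1.108933  f(a)=-2.842e-14  f'(a)=-1.026e+00  a ← 33.857778 − (-2.842e-14/-1.026e+00) = 33.857778
converged: |Δa| < 1e-12 after 5 iterations
sag = a·(cosh(S/(2a)) − 1) = 33.857778·(cosh(1.108933) − 1) = 23.040770
T_max/T_min = cosh(S/(2a)) = 1.680516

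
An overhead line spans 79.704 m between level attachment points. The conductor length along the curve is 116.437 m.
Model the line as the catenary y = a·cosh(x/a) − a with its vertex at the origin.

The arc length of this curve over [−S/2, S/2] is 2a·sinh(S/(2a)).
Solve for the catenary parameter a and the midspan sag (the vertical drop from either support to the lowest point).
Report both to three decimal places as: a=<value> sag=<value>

seed: a₀ = √(S³/(24(L−S))) = √(79.704³/(24·36.733)) = 23.965492
iter 1: u=1.662891  f(a)=+5.426e+00  f'(a)=-4.001e+00  a ← 23.965492 − (+5.426e+00/-4.001e+00) = 25.321616
iter 2: u=1.573833  f(a)=+4.947e-01  f'(a)=-3.302e+00  a ← 25.321616 − (+4.947e-01/-3.302e+00) = 25.471411
iter 3: u=1.564578  f(a)=+5.021e-03  f'(a)=-3.236e+00  a ← 25.471411 − (+5.021e-03/-3.236e+00) = 25.472963
iter 4: u=1.564482  f(a)=+5.290e-07  f'(a)=-3.235e+00  a ← 25.472963 − (+5.290e-07/-3.235e+00) = 25.472963
iter 5: u=1.564482  f(a)=+1.421e-14  f'(a)=-3.235e+00  a ← 25.472963 − (+1.421e-14/-3.235e+00) = 25.472963
converged: |Δa| < 1e-12 after 5 iterations
sag = a·(cosh(S/(2a)) − 1) = 25.472963·(cosh(1.564482) − 1) = 38.074386
T_max/T_min = cosh(S/(2a)) = 2.494698

a=25.473 sag=38.074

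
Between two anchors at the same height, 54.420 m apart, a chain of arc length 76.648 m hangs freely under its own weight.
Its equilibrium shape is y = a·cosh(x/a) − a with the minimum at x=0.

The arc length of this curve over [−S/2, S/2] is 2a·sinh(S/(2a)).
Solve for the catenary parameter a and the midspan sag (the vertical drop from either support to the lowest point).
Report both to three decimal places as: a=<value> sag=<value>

seed: a₀ = √(S³/(24(L−S))) = √(54.420³/(24·22.228)) = 17.381289
iter 1: u=1.565476  f(a)=+2.888e+00  f'(a)=-3.242e+00  a ← 17.381289 − (+2.888e+00/-3.242e+00) = 18.272174
iter 2: u=1.489150  f(a)=+2.369e-01  f'(a)=-2.730e+00  a ← 18.272174 − (+2.369e-01/-2.730e+00) = 18.358953
iter 3: u=1.482111  f(a)=+1.909e-03  f'(a)=-2.686e+00  a ← 18.358953 − (+1.909e-03/-2.686e+00) = 18.359664
iter 4: u=1.482053  f(a)=+1.261e-07  f'(a)=-2.686e+00  a ← 18.359664 − (+1.261e-07/-2.686e+00) = 18.359664
iter 5: u=1.482053  f(a)=+0.000e+00  f'(a)=-2.686e+00  a ← 18.359664 − (+0.000e+00/-2.686e+00) = 18.359664
converged: |Δa| < 1e-12 after 5 iterations
sag = a·(cosh(S/(2a)) − 1) = 18.359664·(cosh(1.482053) − 1) = 24.135115
T_max/T_min = cosh(S/(2a)) = 2.314573

a=18.360 sag=24.135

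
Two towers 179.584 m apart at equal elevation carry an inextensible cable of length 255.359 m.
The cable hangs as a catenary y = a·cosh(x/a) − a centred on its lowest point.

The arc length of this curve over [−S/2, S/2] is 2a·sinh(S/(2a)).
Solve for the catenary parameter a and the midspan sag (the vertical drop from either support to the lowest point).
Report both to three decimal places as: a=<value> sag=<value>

a=59.706 sag=81.244

seed: a₀ = √(S³/(24(L−S))) = √(179.584³/(24·75.775)) = 56.432965
iter 1: u=1.591127  f(a)=+1.019e+01  f'(a)=-3.430e+00  a ← 56.432965 − (+1.019e+01/-3.430e+00) = 59.404242
iter 2: u=1.511542  f(a)=+8.602e-01  f'(a)=-2.873e+00  a ← 59.404242 − (+8.602e-01/-2.873e+00) = 59.703629
iter 3: u=1.503962  f(a)=+7.377e-03  f'(a)=-2.824e+00  a ← 59.703629 − (+7.377e-03/-2.824e+00) = 59.706241
iter 4: u=1.503896  f(a)=+5.528e-07  f'(a)=-2.824e+00  a ← 59.706241 − (+5.528e-07/-2.824e+00) = 59.706241
iter 5: u=1.503896  f(a)=+0.000e+00  f'(a)=-2.824e+00  a ← 59.706241 − (+0.000e+00/-2.824e+00) = 59.706241
converged: |Δa| < 1e-12 after 5 iterations
sag = a·(cosh(S/(2a)) − 1) = 59.706241·(cosh(1.503896) − 1) = 81.243715
T_max/T_min = cosh(S/(2a)) = 2.360724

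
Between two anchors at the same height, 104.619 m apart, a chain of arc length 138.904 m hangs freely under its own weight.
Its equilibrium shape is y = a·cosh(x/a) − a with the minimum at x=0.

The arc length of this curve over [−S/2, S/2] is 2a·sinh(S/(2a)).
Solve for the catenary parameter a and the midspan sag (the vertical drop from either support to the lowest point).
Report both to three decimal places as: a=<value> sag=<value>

a=39.015 sag=40.645

seed: a₀ = √(S³/(24(L−S))) = √(104.619³/(24·34.285)) = 37.304236
iter 1: u=1.402240  f(a)=+3.533e+00  f'(a)=-2.226e+00  a ← 37.304236 − (+3.533e+00/-2.226e+00) = 38.891418
iter 2: u=1.345014  f(a)=+2.380e-01  f'(a)=-1.935e+00  a ← 38.891418 − (+2.380e-01/-1.935e+00) = 39.014394
iter 3: u=1.340774  f(a)=+1.252e-03  f'(a)=-1.915e+00  a ← 39.014394 − (+1.252e-03/-1.915e+00) = 39.015048
iter 4: u=1.340752  f(a)=+3.508e-08  f'(a)=-1.915e+00  a ← 39.015048 − (+3.508e-08/-1.915e+00) = 39.015048
iter 5: u=1.340752  f(a)=-2.842e-14  f'(a)=-1.915e+00  a ← 39.015048 − (-2.842e-14/-1.915e+00) = 39.015048
converged: |Δa| < 1e-12 after 5 iterations
sag = a·(cosh(S/(2a)) − 1) = 39.015048·(cosh(1.340752) − 1) = 40.645195
T_max/T_min = cosh(S/(2a)) = 2.041783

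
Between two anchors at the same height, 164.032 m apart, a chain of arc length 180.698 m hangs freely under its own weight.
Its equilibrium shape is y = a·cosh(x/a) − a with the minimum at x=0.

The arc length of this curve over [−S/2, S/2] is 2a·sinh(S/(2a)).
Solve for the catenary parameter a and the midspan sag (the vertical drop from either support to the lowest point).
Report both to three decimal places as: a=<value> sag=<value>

a=106.609 sag=33.135

seed: a₀ = √(S³/(24(L−S))) = √(164.032³/(24·16.666)) = 105.044075
iter 1: u=0.780777  f(a)=+5.154e-01  f'(a)=-3.371e-01  a ← 105.044075 − (+5.154e-01/-3.371e-01) = 106.573148
iter 2: u=0.769575  f(a)=+1.147e-02  f'(a)=-3.222e-01  a ← 106.573148 − (+1.147e-02/-3.222e-01) = 106.608743
iter 3: u=0.769318  f(a)=+5.967e-06  f'(a)=-3.219e-01  a ← 106.608743 − (+5.967e-06/-3.219e-01) = 106.608762
iter 4: u=0.769318  f(a)=+1.592e-12  f'(a)=-3.219e-01  a ← 106.608762 − (+1.592e-12/-3.219e-01) = 106.608762
converged: |Δa| < 1e-12 after 4 iterations
sag = a·(cosh(S/(2a)) − 1) = 106.608762·(cosh(0.769318) − 1) = 33.135182
T_max/T_min = cosh(S/(2a)) = 1.310811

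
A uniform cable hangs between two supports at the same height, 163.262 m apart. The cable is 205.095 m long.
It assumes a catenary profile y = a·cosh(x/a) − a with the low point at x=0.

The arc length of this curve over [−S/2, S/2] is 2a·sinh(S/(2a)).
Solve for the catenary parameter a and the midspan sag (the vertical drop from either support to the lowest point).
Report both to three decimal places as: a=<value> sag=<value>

seed: a₀ = √(S³/(24(L−S))) = √(163.262³/(24·41.833)) = 65.835864
iter 1: u=1.239917  f(a)=+3.336e+00  f'(a)=-1.477e+00  a ← 65.835864 − (+3.336e+00/-1.477e+00) = 68.094092
iter 2: u=1.198797  f(a)=+1.793e-01  f'(a)=-1.322e+00  a ← 68.094092 − (+1.793e-01/-1.322e+00) = 68.229709
iter 3: u=1.196414  f(a)=+5.833e-04  f'(a)=-1.314e+00  a ← 68.229709 − (+5.833e-04/-1.314e+00) = 68.230153
iter 4: u=1.196407  f(a)=+6.217e-09  f'(a)=-1.314e+00  a ← 68.230153 − (+6.217e-09/-1.314e+00) = 68.230153
iter 5: u=1.196407  f(a)=+2.842e-14  f'(a)=-1.314e+00  a ← 68.230153 − (+2.842e-14/-1.314e+00) = 68.230153
converged: |Δa| < 1e-12 after 5 iterations
sag = a·(cosh(S/(2a)) − 1) = 68.230153·(cosh(1.196407) − 1) = 54.941855
T_max/T_min = cosh(S/(2a)) = 1.805243

a=68.230 sag=54.942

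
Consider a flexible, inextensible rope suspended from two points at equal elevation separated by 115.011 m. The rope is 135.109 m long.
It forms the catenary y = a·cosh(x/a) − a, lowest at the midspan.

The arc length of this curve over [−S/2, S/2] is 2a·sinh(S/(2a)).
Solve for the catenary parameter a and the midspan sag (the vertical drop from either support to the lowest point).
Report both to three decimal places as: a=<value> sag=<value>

a=57.576 sag=31.185

seed: a₀ = √(S³/(24(L−S))) = √(115.011³/(24·20.098)) = 56.159991
iter 1: u=1.023959  f(a)=+1.080e+00  f'(a)=-7.937e-01  a ← 56.159991 − (+1.080e+00/-7.937e-01) = 57.521191
iter 2: u=0.999727  f(a)=+4.052e-02  f'(a)=-7.351e-01  a ← 57.521191 − (+4.052e-02/-7.351e-01) = 57.576318
iter 3: u=0.998770  f(a)=+6.195e-05  f'(a)=-7.329e-01  a ← 57.576318 − (+6.195e-05/-7.329e-01) = 57.576402
iter 4: u=0.998769  f(a)=+1.452e-10  f'(a)=-7.329e-01  a ← 57.576402 − (+1.452e-10/-7.329e-01) = 57.576402
iter 5: u=0.998769  f(a)=+2.842e-14  f'(a)=-7.329e-01  a ← 57.576402 − (+2.842e-14/-7.329e-01) = 57.576402
converged: |Δa| < 1e-12 after 5 iterations
sag = a·(cosh(S/(2a)) − 1) = 57.576402·(cosh(0.998769) − 1) = 31.185372
T_max/T_min = cosh(S/(2a)) = 1.541635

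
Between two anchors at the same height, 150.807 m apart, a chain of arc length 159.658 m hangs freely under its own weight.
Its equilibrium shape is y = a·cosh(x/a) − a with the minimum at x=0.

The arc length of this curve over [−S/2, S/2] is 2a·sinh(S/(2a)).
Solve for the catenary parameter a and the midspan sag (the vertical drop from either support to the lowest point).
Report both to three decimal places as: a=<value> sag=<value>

a=128.170 sag=22.827

seed: a₀ = √(S³/(24(L−S))) = √(150.807³/(24·8.851)) = 127.066322
iter 1: u=0.593418  f(a)=+1.572e-01  f'(a)=-1.443e-01  a ← 127.066322 − (+1.572e-01/-1.443e-01) = 128.155551
iter 2: u=0.588375  f(a)=+2.044e-03  f'(a)=-1.406e-01  a ← 128.155551 − (+2.044e-03/-1.406e-01) = 128.170091
iter 3: u=0.588308  f(a)=+3.557e-07  f'(a)=-1.405e-01  a ← 128.170091 − (+3.557e-07/-1.405e-01) = 128.170094
iter 4: u=0.588308  f(a)=+2.842e-14  f'(a)=-1.405e-01  a ← 128.170094 − (+2.842e-14/-1.405e-01) = 128.170094
converged: |Δa| < 1e-12 after 4 iterations
sag = a·(cosh(S/(2a)) − 1) = 128.170094·(cosh(0.588308) − 1) = 22.827397
T_max/T_min = cosh(S/(2a)) = 1.178102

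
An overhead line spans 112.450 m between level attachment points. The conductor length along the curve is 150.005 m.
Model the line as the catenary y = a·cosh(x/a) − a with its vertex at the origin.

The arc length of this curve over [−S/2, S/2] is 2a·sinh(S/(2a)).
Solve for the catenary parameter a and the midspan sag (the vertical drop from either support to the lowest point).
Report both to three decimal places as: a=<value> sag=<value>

a=41.573 sag=44.181

seed: a₀ = √(S³/(24(L−S))) = √(112.450³/(24·37.555)) = 39.719126
iter 1: u=1.415565  f(a)=+3.947e+00  f'(a)=-2.298e+00  a ← 39.719126 − (+3.947e+00/-2.298e+00) = 41.436753
iter 2: u=1.356887  f(a)=+2.705e-01  f'(a)=-1.993e+00  a ← 41.436753 − (+2.705e-01/-1.993e+00) = 41.572473
iter 3: u=1.352457  f(a)=+1.477e-03  f'(a)=-1.971e+00  a ← 41.572473 − (+1.477e-03/-1.971e+00) = 41.573222
iter 4: u=1.352433  f(a)=+4.455e-08  f'(a)=-1.971e+00  a ← 41.573222 − (+4.455e-08/-1.971e+00) = 41.573222
iter 5: u=1.352433  f(a)=-2.842e-14  f'(a)=-1.971e+00  a ← 41.573222 − (-2.842e-14/-1.971e+00) = 41.573222
converged: |Δa| < 1e-12 after 5 iterations
sag = a·(cosh(S/(2a)) − 1) = 41.573222·(cosh(1.352433) − 1) = 44.180541
T_max/T_min = cosh(S/(2a)) = 2.062716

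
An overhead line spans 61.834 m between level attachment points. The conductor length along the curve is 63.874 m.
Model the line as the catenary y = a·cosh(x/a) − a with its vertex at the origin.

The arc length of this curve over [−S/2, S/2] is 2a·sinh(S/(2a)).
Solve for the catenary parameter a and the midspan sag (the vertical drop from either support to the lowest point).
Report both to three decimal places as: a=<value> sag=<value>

a=69.831 sag=6.957

seed: a₀ = √(S³/(24(L−S))) = √(61.834³/(24·2.040)) = 69.489679
iter 1: u=0.444915  f(a)=+2.029e-02  f'(a)=-5.988e-02  a ← 69.489679 − (+2.029e-02/-5.988e-02) = 69.828437
iter 2: u=0.442757  f(a)=+1.493e-04  f'(a)=-5.901e-02  a ← 69.828437 − (+1.493e-04/-5.901e-02) = 69.830968
iter 3: u=0.442741  f(a)=+8.220e-09  f'(a)=-5.900e-02  a ← 69.830968 − (+8.220e-09/-5.900e-02) = 69.830968
iter 4: u=0.442741  f(a)=-1.421e-14  f'(a)=-5.900e-02  a ← 69.830968 − (-1.421e-14/-5.900e-02) = 69.830968
converged: |Δa| < 1e-12 after 4 iterations
sag = a·(cosh(S/(2a)) − 1) = 69.830968·(cosh(0.442741) − 1) = 6.956636
T_max/T_min = cosh(S/(2a)) = 1.099621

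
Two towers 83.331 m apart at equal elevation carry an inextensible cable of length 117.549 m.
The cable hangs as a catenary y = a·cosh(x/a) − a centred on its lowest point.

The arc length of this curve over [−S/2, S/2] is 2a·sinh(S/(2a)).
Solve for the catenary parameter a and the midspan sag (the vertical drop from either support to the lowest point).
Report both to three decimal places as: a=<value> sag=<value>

a=28.046 sag=37.077

seed: a₀ = √(S³/(24(L−S))) = √(83.331³/(24·34.218)) = 26.544647
iter 1: u=1.569638  f(a)=+4.471e+00  f'(a)=-3.272e+00  a ← 26.544647 − (+4.471e+00/-3.272e+00) = 27.911205
iter 2: u=1.492788  f(a)=+3.685e-01  f'(a)=-2.753e+00  a ← 27.911205 − (+3.685e-01/-2.753e+00) = 28.045057
iter 3: u=1.485663  f(a)=+2.999e-03  f'(a)=-2.708e+00  a ← 28.045057 − (+2.999e-03/-2.708e+00) = 28.046164
iter 4: u=1.485604  f(a)=+2.023e-07  f'(a)=-2.708e+00  a ← 28.046164 − (+2.023e-07/-2.708e+00) = 28.046164
iter 5: u=1.485604  f(a)=+1.421e-14  f'(a)=-2.708e+00  a ← 28.046164 − (+1.421e-14/-2.708e+00) = 28.046164
converged: |Δa| < 1e-12 after 5 iterations
sag = a·(cosh(S/(2a)) − 1) = 28.046164·(cosh(1.485604) − 1) = 37.077021
T_max/T_min = cosh(S/(2a)) = 2.322000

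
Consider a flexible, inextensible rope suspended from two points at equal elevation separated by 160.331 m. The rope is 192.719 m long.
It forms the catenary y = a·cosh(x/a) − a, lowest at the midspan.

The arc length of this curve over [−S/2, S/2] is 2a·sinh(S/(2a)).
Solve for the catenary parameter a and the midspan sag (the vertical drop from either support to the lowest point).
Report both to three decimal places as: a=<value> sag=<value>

a=74.927 sag=47.135

seed: a₀ = √(S³/(24(L−S))) = √(160.331³/(24·32.388)) = 72.816293
iter 1: u=1.100928  f(a)=+2.020e+00  f'(a)=-1.002e+00  a ← 72.816293 − (+2.020e+00/-1.002e+00) = 74.832295
iter 2: u=1.071269  f(a)=+8.694e-02  f'(a)=-9.176e-01  a ← 74.832295 − (+8.694e-02/-9.176e-01) = 74.927047
iter 3: u=1.069914  f(a)=+1.770e-04  f'(a)=-9.139e-01  a ← 74.927047 − (+1.770e-04/-9.139e-01) = 74.927241
iter 4: u=1.069911  f(a)=+7.375e-10  f'(a)=-9.139e-01  a ← 74.927241 − (+7.375e-10/-9.139e-01) = 74.927241
iter 5: u=1.069911  f(a)=-5.684e-14  f'(a)=-9.139e-01  a ← 74.927241 − (-5.684e-14/-9.139e-01) = 74.927241
converged: |Δa| < 1e-12 after 5 iterations
sag = a·(cosh(S/(2a)) − 1) = 74.927241·(cosh(1.069911) − 1) = 47.135221
T_max/T_min = cosh(S/(2a)) = 1.629080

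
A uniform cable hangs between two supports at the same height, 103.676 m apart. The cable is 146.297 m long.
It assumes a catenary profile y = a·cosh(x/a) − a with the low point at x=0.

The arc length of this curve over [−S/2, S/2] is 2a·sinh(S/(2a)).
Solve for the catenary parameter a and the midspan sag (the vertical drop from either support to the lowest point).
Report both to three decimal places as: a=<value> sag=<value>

a=34.876 sag=46.162

seed: a₀ = √(S³/(24(L−S))) = √(103.676³/(24·42.621)) = 33.006533
iter 1: u=1.570538  f(a)=+5.576e+00  f'(a)=-3.278e+00  a ← 33.006533 − (+5.576e+00/-3.278e+00) = 34.707371
iter 2: u=1.493573  f(a)=+4.600e-01  f'(a)=-2.758e+00  a ← 34.707371 − (+4.600e-01/-2.758e+00) = 34.874164
iter 3: u=1.486430  f(a)=+3.752e-03  f'(a)=-2.713e+00  a ← 34.874164 − (+3.752e-03/-2.713e+00) = 34.875547
iter 4: u=1.486371  f(a)=+2.542e-07  f'(a)=-2.713e+00  a ← 34.875547 − (+2.542e-07/-2.713e+00) = 34.875547
iter 5: u=1.486371  f(a)=+5.684e-14  f'(a)=-2.713e+00  a ← 34.875547 − (+5.684e-14/-2.713e+00) = 34.875547
converged: |Δa| < 1e-12 after 5 iterations
sag = a·(cosh(S/(2a)) − 1) = 34.875547·(cosh(1.486371) − 1) = 46.161524
T_max/T_min = cosh(S/(2a)) = 2.323607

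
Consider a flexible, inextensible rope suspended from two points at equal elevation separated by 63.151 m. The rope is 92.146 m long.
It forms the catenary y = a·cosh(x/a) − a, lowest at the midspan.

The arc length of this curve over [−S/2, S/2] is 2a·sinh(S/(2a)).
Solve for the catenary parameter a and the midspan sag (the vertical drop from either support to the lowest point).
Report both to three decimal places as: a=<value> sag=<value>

seed: a₀ = √(S³/(24(L−S))) = √(63.151³/(24·28.995)) = 19.024058
iter 1: u=1.659767  f(a)=+4.266e+00  f'(a)=-3.975e+00  a ← 19.024058 − (+4.266e+00/-3.975e+00) = 20.097290
iter 2: u=1.571132  f(a)=+3.876e-01  f'(a)=-3.283e+00  a ← 20.097290 − (+3.876e-01/-3.283e+00) = 20.215373
iter 3: u=1.561955  f(a)=+3.907e-03  f'(a)=-3.217e+00  a ← 20.215373 − (+3.907e-03/-3.217e+00) = 20.216588
iter 4: u=1.561861  f(a)=+4.057e-07  f'(a)=-3.216e+00  a ← 20.216588 − (+4.057e-07/-3.216e+00) = 20.216588
iter 5: u=1.561861  f(a)=+2.842e-14  f'(a)=-3.216e+00  a ← 20.216588 − (+2.842e-14/-3.216e+00) = 20.216588
converged: |Δa| < 1e-12 after 5 iterations
sag = a·(cosh(S/(2a)) − 1) = 20.216588·(cosh(1.561861) − 1) = 30.096748
T_max/T_min = cosh(S/(2a)) = 2.488716

a=20.217 sag=30.097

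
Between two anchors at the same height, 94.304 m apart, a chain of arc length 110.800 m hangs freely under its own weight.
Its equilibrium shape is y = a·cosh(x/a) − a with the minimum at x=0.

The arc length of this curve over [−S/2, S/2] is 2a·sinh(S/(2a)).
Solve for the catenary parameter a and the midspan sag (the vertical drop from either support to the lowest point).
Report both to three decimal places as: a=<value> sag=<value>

seed: a₀ = √(S³/(24(L−S))) = √(94.304³/(24·16.496)) = 46.025681
iter 1: u=1.024472  f(a)=+8.876e-01  f'(a)=-7.949e-01  a ← 46.025681 − (+8.876e-01/-7.949e-01) = 47.142280
iter 2: u=1.000206  f(a)=+3.333e-02  f'(a)=-7.362e-01  a ← 47.142280 − (+3.333e-02/-7.362e-01) = 47.187547
iter 3: u=0.999247  f(a)=+5.105e-05  f'(a)=-7.340e-01  a ← 47.187547 − (+5.105e-05/-7.340e-01) = 47.187616
iter 4: u=0.999245  f(a)=+1.201e-10  f'(a)=-7.340e-01  a ← 47.187616 − (+1.201e-10/-7.340e-01) = 47.187616
iter 5: u=0.999245  f(a)=+1.421e-14  f'(a)=-7.340e-01  a ← 47.187616 − (+1.421e-14/-7.340e-01) = 47.187616
converged: |Δa| < 1e-12 after 5 iterations
sag = a·(cosh(S/(2a)) − 1) = 47.187616·(cosh(0.999245) − 1) = 25.584845
T_max/T_min = cosh(S/(2a)) = 1.542194

a=47.188 sag=25.585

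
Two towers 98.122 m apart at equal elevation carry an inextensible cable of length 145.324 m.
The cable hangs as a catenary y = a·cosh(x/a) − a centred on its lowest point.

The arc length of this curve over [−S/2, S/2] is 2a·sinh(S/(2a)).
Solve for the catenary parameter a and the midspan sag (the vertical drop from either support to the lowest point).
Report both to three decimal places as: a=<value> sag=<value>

a=30.767 sag=48.140

seed: a₀ = √(S³/(24(L−S))) = √(98.122³/(24·47.202)) = 28.877778
iter 1: u=1.698919  f(a)=+7.299e+00  f'(a)=-4.315e+00  a ← 28.877778 − (+7.299e+00/-4.315e+00) = 30.569301
iter 2: u=1.604911  f(a)=+6.905e-01  f'(a)=-3.534e+00  a ← 30.569301 − (+6.905e-01/-3.534e+00) = 30.764678
iter 3: u=1.594718  f(a)=+7.605e-03  f'(a)=-3.457e+00  a ← 30.764678 − (+7.605e-03/-3.457e+00) = 30.766878
iter 4: u=1.594604  f(a)=+9.448e-07  f'(a)=-3.456e+00  a ← 30.766878 − (+9.448e-07/-3.456e+00) = 30.766878
iter 5: u=1.594604  f(a)=+0.000e+00  f'(a)=-3.456e+00  a ← 30.766878 − (+0.000e+00/-3.456e+00) = 30.766878
converged: |Δa| < 1e-12 after 5 iterations
sag = a·(cosh(S/(2a)) − 1) = 30.766878·(cosh(1.594604) − 1) = 48.140454
T_max/T_min = cosh(S/(2a)) = 2.564684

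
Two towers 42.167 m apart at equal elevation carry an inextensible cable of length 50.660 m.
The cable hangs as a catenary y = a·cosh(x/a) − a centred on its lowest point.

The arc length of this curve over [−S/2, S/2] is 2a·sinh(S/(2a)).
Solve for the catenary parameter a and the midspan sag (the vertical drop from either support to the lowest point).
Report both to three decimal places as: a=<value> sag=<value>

a=19.733 sag=12.376

seed: a₀ = √(S³/(24(L−S))) = √(42.167³/(24·8.493)) = 19.178864
iter 1: u=1.099309  f(a)=+5.282e-01  f'(a)=-9.974e-01  a ← 19.178864 − (+5.282e-01/-9.974e-01) = 19.708429
iter 2: u=1.069771  f(a)=+2.267e-02  f'(a)=-9.135e-01  a ← 19.708429 − (+2.267e-02/-9.135e-01) = 19.733244
iter 3: u=1.068425  f(a)=+4.589e-05  f'(a)=-9.098e-01  a ← 19.733244 − (+4.589e-05/-9.098e-01) = 19.733294
iter 4: u=1.068423  f(a)=+1.889e-10  f'(a)=-9.098e-01  a ← 19.733294 − (+1.889e-10/-9.098e-01) = 19.733294
iter 5: u=1.068423  f(a)=-7.105e-15  f'(a)=-9.098e-01  a ← 19.733294 − (-7.105e-15/-9.098e-01) = 19.733294
converged: |Δa| < 1e-12 after 5 iterations
sag = a·(cosh(S/(2a)) − 1) = 19.733294·(cosh(1.068423) − 1) = 12.376078
T_max/T_min = cosh(S/(2a)) = 1.627167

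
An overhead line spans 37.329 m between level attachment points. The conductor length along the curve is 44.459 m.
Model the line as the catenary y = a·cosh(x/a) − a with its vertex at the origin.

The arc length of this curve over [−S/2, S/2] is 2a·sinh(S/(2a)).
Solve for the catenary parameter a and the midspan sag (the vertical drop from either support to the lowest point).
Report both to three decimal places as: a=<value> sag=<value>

a=17.914 sag=10.635

seed: a₀ = √(S³/(24(L−S))) = √(37.329³/(24·7.130)) = 17.434887
iter 1: u=1.070526  f(a)=+4.199e-01  f'(a)=-9.156e-01  a ← 17.434887 − (+4.199e-01/-9.156e-01) = 17.893502
iter 2: u=1.043088  f(a)=+1.714e-02  f'(a)=-8.422e-01  a ← 17.893502 − (+1.714e-02/-8.422e-01) = 17.913851
iter 3: u=1.041903  f(a)=+3.124e-05  f'(a)=-8.391e-01  a ← 17.913851 − (+3.124e-05/-8.391e-01) = 17.913888
iter 4: u=1.041901  f(a)=+1.042e-10  f'(a)=-8.391e-01  a ← 17.913888 − (+1.042e-10/-8.391e-01) = 17.913888
iter 5: u=1.041901  f(a)=+0.000e+00  f'(a)=-8.391e-01  a ← 17.913888 − (+0.000e+00/-8.391e-01) = 17.913888
converged: |Δa| < 1e-12 after 5 iterations
sag = a·(cosh(S/(2a)) − 1) = 17.913888·(cosh(1.041901) − 1) = 10.635334
T_max/T_min = cosh(S/(2a)) = 1.593692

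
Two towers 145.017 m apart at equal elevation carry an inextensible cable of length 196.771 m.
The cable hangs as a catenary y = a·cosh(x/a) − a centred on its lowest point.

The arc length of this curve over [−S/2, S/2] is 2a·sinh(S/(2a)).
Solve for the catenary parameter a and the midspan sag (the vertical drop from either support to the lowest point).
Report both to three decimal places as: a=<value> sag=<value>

seed: a₀ = √(S³/(24(L−S))) = √(145.017³/(24·51.754)) = 49.550814
iter 1: u=1.463316  f(a)=+5.832e+00  f'(a)=-2.572e+00  a ← 49.550814 − (+5.832e+00/-2.572e+00) = 51.818501
iter 2: u=1.399278  f(a)=+4.243e-01  f'(a)=-2.210e+00  a ← 51.818501 − (+4.243e-01/-2.210e+00) = 52.010467
iter 3: u=1.394114  f(a)=+2.635e-03  f'(a)=-2.183e+00  a ← 52.010467 − (+2.635e-03/-2.183e+00) = 52.011674
iter 4: u=1.394081  f(a)=+1.030e-07  f'(a)=-2.183e+00  a ← 52.011674 − (+1.030e-07/-2.183e+00) = 52.011674
iter 5: u=1.394081  f(a)=+2.842e-14  f'(a)=-2.183e+00  a ← 52.011674 − (+2.842e-14/-2.183e+00) = 52.011674
converged: |Δa| < 1e-12 after 5 iterations
sag = a·(cosh(S/(2a)) − 1) = 52.011674·(cosh(1.394081) − 1) = 59.275885
T_max/T_min = cosh(S/(2a)) = 2.139665

a=52.012 sag=59.276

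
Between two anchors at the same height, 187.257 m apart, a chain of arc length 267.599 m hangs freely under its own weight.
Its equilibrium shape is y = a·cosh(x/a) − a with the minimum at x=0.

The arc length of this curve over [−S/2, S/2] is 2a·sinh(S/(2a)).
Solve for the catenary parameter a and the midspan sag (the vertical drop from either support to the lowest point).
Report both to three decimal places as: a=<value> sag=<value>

a=61.792 sag=85.587

seed: a₀ = √(S³/(24(L−S))) = √(187.257³/(24·80.342)) = 58.355279
iter 1: u=1.604456  f(a)=+1.100e+01  f'(a)=-3.531e+00  a ← 58.355279 − (+1.100e+01/-3.531e+00) = 61.470242
iter 2: u=1.523152  f(a)=+9.420e-01  f'(a)=-2.950e+00  a ← 61.470242 − (+9.420e-01/-2.950e+00) = 61.789607
iter 3: u=1.515279  f(a)=+8.341e-03  f'(a)=-2.898e+00  a ← 61.789607 − (+8.341e-03/-2.898e+00) = 61.792485
iter 4: u=1.515209  f(a)=+6.667e-07  f'(a)=-2.897e+00  a ← 61.792485 − (+6.667e-07/-2.897e+00) = 61.792485
iter 5: u=1.515209  f(a)=+0.000e+00  f'(a)=-2.897e+00  a ← 61.792485 − (+0.000e+00/-2.897e+00) = 61.792485
converged: |Δa| < 1e-12 after 5 iterations
sag = a·(cosh(S/(2a)) − 1) = 61.792485·(cosh(1.515209) − 1) = 85.586677
T_max/T_min = cosh(S/(2a)) = 2.385066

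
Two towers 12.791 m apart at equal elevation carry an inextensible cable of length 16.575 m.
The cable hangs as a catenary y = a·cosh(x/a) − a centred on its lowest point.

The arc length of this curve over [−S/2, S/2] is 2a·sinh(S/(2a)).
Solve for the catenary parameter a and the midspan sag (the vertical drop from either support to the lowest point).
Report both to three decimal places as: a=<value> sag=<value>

seed: a₀ = √(S³/(24(L−S))) = √(12.791³/(24·3.784)) = 4.800379
iter 1: u=1.332291  f(a)=+3.504e-01  f'(a)=-1.875e+00  a ← 4.800379 − (+3.504e-01/-1.875e+00) = 4.987276
iter 2: u=1.282363  f(a)=+2.150e-02  f'(a)=-1.651e+00  a ← 4.987276 − (+2.150e-02/-1.651e+00) = 5.000299
iter 3: u=1.279023  f(a)=+9.269e-05  f'(a)=-1.637e+00  a ← 5.000299 − (+9.269e-05/-1.637e+00) = 5.000356
iter 4: u=1.279009  f(a)=+1.739e-09  f'(a)=-1.637e+00  a ← 5.000356 − (+1.739e-09/-1.637e+00) = 5.000356
iter 5: u=1.279009  f(a)=+0.000e+00  f'(a)=-1.637e+00  a ← 5.000356 − (+0.000e+00/-1.637e+00) = 5.000356
converged: |Δa| < 1e-12 after 5 iterations
sag = a·(cosh(S/(2a)) − 1) = 5.000356·(cosh(1.279009) − 1) = 4.678808
T_max/T_min = cosh(S/(2a)) = 1.935695

a=5.000 sag=4.679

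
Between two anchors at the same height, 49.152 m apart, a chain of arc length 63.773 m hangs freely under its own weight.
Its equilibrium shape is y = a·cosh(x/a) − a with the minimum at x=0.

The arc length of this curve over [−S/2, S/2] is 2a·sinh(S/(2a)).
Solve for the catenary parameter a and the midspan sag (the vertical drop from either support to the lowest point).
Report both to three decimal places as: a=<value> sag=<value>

a=19.166 sag=18.037

seed: a₀ = √(S³/(24(L−S))) = √(49.152³/(24·14.621)) = 18.395756
iter 1: u=1.335960  f(a)=+1.362e+00  f'(a)=-1.892e+00  a ← 18.395756 − (+1.362e+00/-1.892e+00) = 19.115420
iter 2: u=1.285664  f(a)=+8.398e-02  f'(a)=-1.665e+00  a ← 19.115420 − (+8.398e-02/-1.665e+00) = 19.165854
iter 3: u=1.282280  f(a)=+3.659e-04  f'(a)=-1.651e+00  a ← 19.165854 − (+3.659e-04/-1.651e+00) = 19.166075
iter 4: u=1.282266  f(a)=+7.014e-09  f'(a)=-1.651e+00  a ← 19.166075 − (+7.014e-09/-1.651e+00) = 19.166075
iter 5: u=1.282266  f(a)=-7.105e-15  f'(a)=-1.651e+00  a ← 19.166075 − (-7.105e-15/-1.651e+00) = 19.166075
converged: |Δa| < 1e-12 after 5 iterations
sag = a·(cosh(S/(2a)) − 1) = 19.166075·(cosh(1.282266) − 1) = 18.037249
T_max/T_min = cosh(S/(2a)) = 1.941103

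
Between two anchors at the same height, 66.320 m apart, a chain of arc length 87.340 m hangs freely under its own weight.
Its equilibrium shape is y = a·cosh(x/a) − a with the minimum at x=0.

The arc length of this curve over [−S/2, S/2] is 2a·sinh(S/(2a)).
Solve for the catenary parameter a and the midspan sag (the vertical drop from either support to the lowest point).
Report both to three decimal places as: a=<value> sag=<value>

a=25.115 sag=25.262

seed: a₀ = √(S³/(24(L−S))) = √(66.320³/(24·21.020)) = 24.046108
iter 1: u=1.379017  f(a)=+2.092e+00  f'(a)=-2.104e+00  a ← 24.046108 − (+2.092e+00/-2.104e+00) = 25.040134
iter 2: u=1.324274  f(a)=+1.367e-01  f'(a)=-1.837e+00  a ← 25.040134 − (+1.367e-01/-1.837e+00) = 25.114528
iter 3: u=1.320351  f(a)=+6.740e-04  f'(a)=-1.819e+00  a ← 25.114528 − (+6.740e-04/-1.819e+00) = 25.114899
iter 4: u=1.320332  f(a)=+1.657e-08  f'(a)=-1.819e+00  a ← 25.114899 − (+1.657e-08/-1.819e+00) = 25.114899
iter 5: u=1.320332  f(a)=+0.000e+00  f'(a)=-1.819e+00  a ← 25.114899 − (+0.000e+00/-1.819e+00) = 25.114899
converged: |Δa| < 1e-12 after 5 iterations
sag = a·(cosh(S/(2a)) − 1) = 25.114899·(cosh(1.320332) − 1) = 25.261951
T_max/T_min = cosh(S/(2a)) = 2.005855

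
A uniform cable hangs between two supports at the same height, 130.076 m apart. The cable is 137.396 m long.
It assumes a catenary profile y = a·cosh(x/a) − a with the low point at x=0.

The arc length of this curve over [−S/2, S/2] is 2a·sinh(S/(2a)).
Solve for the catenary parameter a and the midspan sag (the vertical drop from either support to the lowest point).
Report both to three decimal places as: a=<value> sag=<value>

seed: a₀ = √(S³/(24(L−S))) = √(130.076³/(24·7.320)) = 111.926932
iter 1: u=0.581076  f(a)=+1.246e-01  f'(a)=-1.353e-01  a ← 111.926932 − (+1.246e-01/-1.353e-01) = 112.847889
iter 2: u=0.576333  f(a)=+1.554e-03  f'(a)=-1.319e-01  a ← 112.847889 − (+1.554e-03/-1.319e-01) = 112.859672
iter 3: u=0.576273  f(a)=+2.487e-07  f'(a)=-1.319e-01  a ← 112.859672 − (+2.487e-07/-1.319e-01) = 112.859674
iter 4: u=0.576273  f(a)=+0.000e+00  f'(a)=-1.319e-01  a ← 112.859674 − (+0.000e+00/-1.319e-01) = 112.859674
converged: |Δa| < 1e-12 after 4 iterations
sag = a·(cosh(S/(2a)) − 1) = 112.859674·(cosh(0.576273) − 1) = 19.264212
T_max/T_min = cosh(S/(2a)) = 1.170692

a=112.860 sag=19.264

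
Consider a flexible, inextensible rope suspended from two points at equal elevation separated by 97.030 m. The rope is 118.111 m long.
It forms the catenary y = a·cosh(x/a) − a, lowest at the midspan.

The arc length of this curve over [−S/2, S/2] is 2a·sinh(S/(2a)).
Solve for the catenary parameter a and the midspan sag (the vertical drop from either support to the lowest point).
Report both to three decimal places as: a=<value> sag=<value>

a=43.813 sag=29.720

seed: a₀ = √(S³/(24(L−S))) = √(97.030³/(24·21.081)) = 42.492064
iter 1: u=1.141743  f(a)=+1.417e+00  f'(a)=-1.128e+00  a ← 42.492064 − (+1.417e+00/-1.128e+00) = 43.748961
iter 2: u=1.108941  f(a)=+6.532e-02  f'(a)=-1.026e+00  a ← 43.748961 − (+6.532e-02/-1.026e+00) = 43.812632
iter 3: u=1.107329  f(a)=+1.536e-04  f'(a)=-1.021e+00  a ← 43.812632 − (+1.536e-04/-1.021e+00) = 43.812783
iter 4: u=1.107325  f(a)=+8.533e-10  f'(a)=-1.021e+00  a ← 43.812783 − (+8.533e-10/-1.021e+00) = 43.812783
iter 5: u=1.107325  f(a)=-2.842e-14  f'(a)=-1.021e+00  a ← 43.812783 − (-2.842e-14/-1.021e+00) = 43.812783
converged: |Δa| < 1e-12 after 5 iterations
sag = a·(cosh(S/(2a)) − 1) = 43.812783·(cosh(1.107325) − 1) = 29.720285
T_max/T_min = cosh(S/(2a)) = 1.678347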